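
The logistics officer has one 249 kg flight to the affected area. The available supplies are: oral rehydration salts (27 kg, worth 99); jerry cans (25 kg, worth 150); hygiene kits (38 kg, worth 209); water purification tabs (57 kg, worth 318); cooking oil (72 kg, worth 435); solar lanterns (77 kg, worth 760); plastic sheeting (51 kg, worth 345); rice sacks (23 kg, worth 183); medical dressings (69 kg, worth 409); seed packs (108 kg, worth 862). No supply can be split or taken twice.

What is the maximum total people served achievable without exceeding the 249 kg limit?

2014

Density check — solar lanterns 9.87, seed packs 7.98, rice sacks 7.96, plastic sheeting 6.76 are the best per kg.
The ratio heuristic lands on jerry cans + solar lanterns + rice sacks + seed packs (1955) but leaves 16 kg idle.
Replace jerry cans with hygiene kits: the trade gains 59 net, giving 2014 at 246 kg.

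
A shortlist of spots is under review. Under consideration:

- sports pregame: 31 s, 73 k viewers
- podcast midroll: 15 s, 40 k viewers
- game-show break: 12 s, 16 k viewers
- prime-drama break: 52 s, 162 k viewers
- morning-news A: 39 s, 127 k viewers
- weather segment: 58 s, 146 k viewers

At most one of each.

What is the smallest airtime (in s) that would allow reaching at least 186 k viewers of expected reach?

Look for the lowest-airtime combination reaching 186.
podcast midroll + prime-drama break reaches 202 using 67 s.
No combination under 67 s hits 186.

67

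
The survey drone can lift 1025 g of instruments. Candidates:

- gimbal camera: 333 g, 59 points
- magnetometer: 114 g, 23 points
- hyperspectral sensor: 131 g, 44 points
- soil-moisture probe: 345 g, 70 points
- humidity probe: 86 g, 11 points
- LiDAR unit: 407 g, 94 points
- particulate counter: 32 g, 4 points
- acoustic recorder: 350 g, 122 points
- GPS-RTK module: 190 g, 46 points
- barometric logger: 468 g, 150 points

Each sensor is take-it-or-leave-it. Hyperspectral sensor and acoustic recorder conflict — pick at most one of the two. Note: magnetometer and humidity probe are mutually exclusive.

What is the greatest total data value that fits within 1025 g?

318

Ranking by ratio (data value/g): acoustic recorder 0.35, hyperspectral sensor 0.34, barometric logger 0.32, GPS-RTK module 0.24.
Acoustic recorder + GPS-RTK module + barometric logger uses 1008 of the 1025 g and totals 318.
The closest alternative, magnetometer + particulate counter + acoustic recorder + barometric logger, reaches only 299.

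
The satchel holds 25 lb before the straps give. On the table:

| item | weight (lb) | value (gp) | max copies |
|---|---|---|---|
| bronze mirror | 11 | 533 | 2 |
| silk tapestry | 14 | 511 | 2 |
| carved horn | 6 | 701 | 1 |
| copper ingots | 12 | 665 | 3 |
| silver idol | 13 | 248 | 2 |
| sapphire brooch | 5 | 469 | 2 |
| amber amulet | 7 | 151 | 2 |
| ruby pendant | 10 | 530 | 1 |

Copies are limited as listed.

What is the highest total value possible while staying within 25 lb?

1835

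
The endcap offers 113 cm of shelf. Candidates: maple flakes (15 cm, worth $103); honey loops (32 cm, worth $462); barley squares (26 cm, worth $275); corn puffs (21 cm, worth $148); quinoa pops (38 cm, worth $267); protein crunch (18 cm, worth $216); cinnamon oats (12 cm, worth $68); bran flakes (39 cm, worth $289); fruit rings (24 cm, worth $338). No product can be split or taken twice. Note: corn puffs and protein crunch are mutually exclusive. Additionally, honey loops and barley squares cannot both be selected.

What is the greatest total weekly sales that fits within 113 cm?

1305

By weekly sales per cm: honey loops 14.44, fruit rings 14.08, protein crunch 12.00, barley squares 10.58 lead.
Taking honey loops + protein crunch + bran flakes + fruit rings: 113 cm used, 1305 in weekly sales.
The closest alternative, honey loops + quinoa pops + protein crunch + fruit rings, reaches only 1283.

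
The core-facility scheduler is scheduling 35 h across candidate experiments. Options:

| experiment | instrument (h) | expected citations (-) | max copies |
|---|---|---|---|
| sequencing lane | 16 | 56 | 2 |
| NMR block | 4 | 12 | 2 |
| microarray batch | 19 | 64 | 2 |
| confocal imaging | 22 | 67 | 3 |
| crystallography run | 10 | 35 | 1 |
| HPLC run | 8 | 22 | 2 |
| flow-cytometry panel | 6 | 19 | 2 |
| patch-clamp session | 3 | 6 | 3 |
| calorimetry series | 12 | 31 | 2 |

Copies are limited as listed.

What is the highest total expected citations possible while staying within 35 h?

120

Taking the top-ratio experiments first gives 2×sequencing lane + patch-clamp session for 118 (35 h).
Replace sequencing lane and patch-clamp session with microarray batch: the trade gains 2 net, giving 120 at 35 h.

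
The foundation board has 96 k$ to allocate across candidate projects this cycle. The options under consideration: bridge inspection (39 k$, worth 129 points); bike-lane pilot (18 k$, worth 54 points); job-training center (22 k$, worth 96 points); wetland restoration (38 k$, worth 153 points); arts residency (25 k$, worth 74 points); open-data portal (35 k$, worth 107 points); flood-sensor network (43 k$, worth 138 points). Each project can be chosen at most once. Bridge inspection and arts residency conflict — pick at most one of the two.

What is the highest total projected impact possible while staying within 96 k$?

356

Job-training center + wetland restoration + open-data portal uses 95 of the 96 k$ and totals 356.
Next best is bridge inspection + bike-lane pilot + wetland restoration at 336 (95 k$) — short by 20.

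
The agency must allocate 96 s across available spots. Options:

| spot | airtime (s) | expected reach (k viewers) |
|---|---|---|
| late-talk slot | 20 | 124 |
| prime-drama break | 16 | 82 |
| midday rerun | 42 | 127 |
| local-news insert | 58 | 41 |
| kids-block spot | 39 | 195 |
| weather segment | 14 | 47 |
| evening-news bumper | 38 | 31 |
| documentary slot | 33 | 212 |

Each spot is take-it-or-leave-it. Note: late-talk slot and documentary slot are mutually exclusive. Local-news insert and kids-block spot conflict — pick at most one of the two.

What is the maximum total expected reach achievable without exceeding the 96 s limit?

Ranking by ratio (expected reach/s): documentary slot 6.42, late-talk slot 6.20, prime-drama break 5.12.
Taking prime-drama break + kids-block spot + documentary slot: 88 s used, 489 in expected reach.
Runner-up kids-block spot + weather segment + documentary slot tops out at 454.

489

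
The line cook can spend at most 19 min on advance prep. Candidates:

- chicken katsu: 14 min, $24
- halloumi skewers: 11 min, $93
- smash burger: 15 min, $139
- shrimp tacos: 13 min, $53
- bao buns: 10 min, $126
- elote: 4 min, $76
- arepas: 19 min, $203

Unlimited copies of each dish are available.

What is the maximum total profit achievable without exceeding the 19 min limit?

304

Ranking by ratio (profit/min): elote 19.00, bao buns 12.60, arepas 10.68, smash burger 9.27.
4×elote uses 16 of the 19 min and totals 304.
No other feasible combination exceeds 304.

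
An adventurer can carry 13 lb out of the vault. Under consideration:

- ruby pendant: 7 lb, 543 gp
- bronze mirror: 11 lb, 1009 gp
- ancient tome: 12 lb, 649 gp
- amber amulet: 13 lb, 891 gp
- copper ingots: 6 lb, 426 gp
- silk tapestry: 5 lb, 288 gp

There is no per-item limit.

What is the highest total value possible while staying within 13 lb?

Ranking by ratio (value/lb): bronze mirror 91.73, ruby pendant 77.57, copper ingots 71.00.
Taking bronze mirror: 11 lb used, 1009 in value.
Nothing else within 13 lb beats 1009.

1009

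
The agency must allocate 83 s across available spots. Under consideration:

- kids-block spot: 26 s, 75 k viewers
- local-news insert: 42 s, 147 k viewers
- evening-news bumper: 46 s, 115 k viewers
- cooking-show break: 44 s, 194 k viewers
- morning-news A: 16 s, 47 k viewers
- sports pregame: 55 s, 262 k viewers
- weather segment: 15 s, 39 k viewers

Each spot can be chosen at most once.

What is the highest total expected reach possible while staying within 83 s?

Filling by ratio: morning-news A + sports pregame for 309, with 12 s left unused.
Replace morning-news A with kids-block spot: the trade gains 28 net, giving 337 at 81 s.
The spare 2 s is too small for any remaining spot, and no exchange beats 337.

337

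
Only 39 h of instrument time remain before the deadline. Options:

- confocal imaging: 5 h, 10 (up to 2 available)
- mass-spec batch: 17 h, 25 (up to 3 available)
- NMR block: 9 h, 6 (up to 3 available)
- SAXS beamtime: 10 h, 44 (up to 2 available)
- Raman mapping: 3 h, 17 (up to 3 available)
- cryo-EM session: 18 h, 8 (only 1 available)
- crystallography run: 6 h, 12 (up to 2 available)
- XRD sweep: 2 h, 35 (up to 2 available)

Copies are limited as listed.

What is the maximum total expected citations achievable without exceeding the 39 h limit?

By expected citations per h: XRD sweep 17.50, Raman mapping 5.67, SAXS beamtime 4.40, confocal imaging 2.00 lead.
Taking the top-ratio experiments first gives confocal imaging + 2×SAXS beamtime + 3×Raman mapping + 2×XRD sweep for 219 (38 h).
Replace confocal imaging with crystallography run: the trade gains 2 net, giving 221 at 39 h.
Every other selection either busts 39 h or exceeds an availability limit or fails to beat 221.

221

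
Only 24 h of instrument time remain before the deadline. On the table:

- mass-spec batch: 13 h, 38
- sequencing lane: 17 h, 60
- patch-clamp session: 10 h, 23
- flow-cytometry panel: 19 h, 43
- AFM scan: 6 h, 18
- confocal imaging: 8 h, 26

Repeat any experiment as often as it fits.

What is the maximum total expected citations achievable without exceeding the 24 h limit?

78

The ratio ordering already packs tightly: sequencing lane + AFM scan, 23 h, 78.
Every other selection either busts 24 h or fails to beat 78.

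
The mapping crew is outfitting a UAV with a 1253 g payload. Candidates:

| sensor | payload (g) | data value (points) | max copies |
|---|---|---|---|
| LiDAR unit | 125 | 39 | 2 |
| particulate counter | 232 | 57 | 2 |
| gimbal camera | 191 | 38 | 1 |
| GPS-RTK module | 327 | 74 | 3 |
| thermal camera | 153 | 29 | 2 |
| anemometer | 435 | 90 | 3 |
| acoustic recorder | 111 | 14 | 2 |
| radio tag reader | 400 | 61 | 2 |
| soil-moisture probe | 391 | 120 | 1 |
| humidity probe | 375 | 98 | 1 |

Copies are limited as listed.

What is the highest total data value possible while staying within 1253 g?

353

Ranking by ratio (data value/g): LiDAR unit 0.31, soil-moisture probe 0.31, humidity probe 0.26, particulate counter 0.25.
The ratio ordering already packs tightly: 2×LiDAR unit + particulate counter + soil-moisture probe + humidity probe, 1248 g, 353.
Nothing else within 1253 g beats 353.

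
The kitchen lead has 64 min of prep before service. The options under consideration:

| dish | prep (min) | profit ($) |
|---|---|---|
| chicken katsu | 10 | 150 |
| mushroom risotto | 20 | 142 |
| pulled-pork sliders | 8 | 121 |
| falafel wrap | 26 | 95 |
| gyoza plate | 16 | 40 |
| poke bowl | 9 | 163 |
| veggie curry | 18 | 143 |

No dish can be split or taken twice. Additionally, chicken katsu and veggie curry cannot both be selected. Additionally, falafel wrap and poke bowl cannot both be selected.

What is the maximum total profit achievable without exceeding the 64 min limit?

Best packing: chicken katsu + mushroom risotto + pulled-pork sliders + gyoza plate + poke bowl — 63 min, 616 total.
The closest alternative, chicken katsu + mushroom risotto + pulled-pork sliders + poke bowl, reaches only 576.

616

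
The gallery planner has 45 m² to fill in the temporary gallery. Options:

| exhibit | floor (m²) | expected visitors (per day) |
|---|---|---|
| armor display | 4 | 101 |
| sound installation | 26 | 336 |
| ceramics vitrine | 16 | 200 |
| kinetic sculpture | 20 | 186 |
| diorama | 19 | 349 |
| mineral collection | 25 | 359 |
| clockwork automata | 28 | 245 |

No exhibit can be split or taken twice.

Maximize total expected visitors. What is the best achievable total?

708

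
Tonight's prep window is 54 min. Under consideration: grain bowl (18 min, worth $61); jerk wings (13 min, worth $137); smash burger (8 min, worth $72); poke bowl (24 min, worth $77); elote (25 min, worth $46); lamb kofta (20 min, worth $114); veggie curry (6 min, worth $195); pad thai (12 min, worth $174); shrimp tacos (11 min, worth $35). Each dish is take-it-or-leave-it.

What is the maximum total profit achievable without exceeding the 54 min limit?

620

Taking the top-ratio dishes first gives jerk wings + smash burger + veggie curry + pad thai + shrimp tacos for 613 (50 min).
The 19 min tied up in smash burger and shrimp tacos is better spent on lamb kofta — total rises to 620 (51 min).
Runner-up jerk wings + smash burger + veggie curry + pad thai + shrimp tacos tops out at 613.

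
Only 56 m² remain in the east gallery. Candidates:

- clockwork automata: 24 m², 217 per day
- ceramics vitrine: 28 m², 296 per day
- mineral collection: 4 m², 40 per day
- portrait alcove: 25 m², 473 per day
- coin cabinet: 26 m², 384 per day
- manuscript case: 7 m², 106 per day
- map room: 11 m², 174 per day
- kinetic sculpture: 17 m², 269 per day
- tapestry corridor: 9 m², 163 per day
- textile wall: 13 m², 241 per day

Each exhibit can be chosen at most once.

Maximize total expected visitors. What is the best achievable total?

994

Ranking by ratio (expected visitors/m²): portrait alcove 18.92, textile wall 18.54, tapestry corridor 18.11, kinetic sculpture 15.82.
Greedy by ratio would take portrait alcove + manuscript case + tapestry corridor + textile wall: 54 m² used, total 983.
Dropping tapestry corridor frees 9 m²; slotting in map room (11 m²) lifts the total to 994 at 56 m².
Nothing else within 56 m² beats 994.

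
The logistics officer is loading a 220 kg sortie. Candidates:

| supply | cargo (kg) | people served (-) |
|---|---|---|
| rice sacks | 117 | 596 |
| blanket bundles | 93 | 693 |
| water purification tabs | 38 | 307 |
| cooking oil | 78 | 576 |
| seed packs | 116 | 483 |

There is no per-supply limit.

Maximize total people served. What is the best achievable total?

1614

Greedy by ratio would take 5×water purification tabs: 190 kg used, total 1535.
Dropping 2×water purification tabs frees 76 kg; slotting in blanket bundles (93 kg) lifts the total to 1614 at 207 kg.
Nothing else within 220 kg beats 1614.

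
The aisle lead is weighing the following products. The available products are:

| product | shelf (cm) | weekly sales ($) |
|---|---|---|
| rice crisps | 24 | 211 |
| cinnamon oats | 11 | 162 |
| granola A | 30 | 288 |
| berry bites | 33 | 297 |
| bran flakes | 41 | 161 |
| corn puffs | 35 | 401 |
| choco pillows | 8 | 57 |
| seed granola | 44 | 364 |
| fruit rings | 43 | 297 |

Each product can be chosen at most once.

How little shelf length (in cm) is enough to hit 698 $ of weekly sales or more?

68

Need the lightest bundle worth ≥ 698.
berry bites + corn puffs reaches 698 using 68 cm.
No combination under 68 cm hits 698.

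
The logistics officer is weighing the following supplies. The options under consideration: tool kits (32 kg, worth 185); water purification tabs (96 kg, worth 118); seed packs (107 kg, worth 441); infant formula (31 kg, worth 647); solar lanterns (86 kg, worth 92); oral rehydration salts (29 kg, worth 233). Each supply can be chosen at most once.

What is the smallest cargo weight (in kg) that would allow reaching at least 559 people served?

Minimise kg subject to total people served ≥ 559.
infant formula: 647 people served at 31 kg.
Any bundle with less than 31 kg falls short of 559.

31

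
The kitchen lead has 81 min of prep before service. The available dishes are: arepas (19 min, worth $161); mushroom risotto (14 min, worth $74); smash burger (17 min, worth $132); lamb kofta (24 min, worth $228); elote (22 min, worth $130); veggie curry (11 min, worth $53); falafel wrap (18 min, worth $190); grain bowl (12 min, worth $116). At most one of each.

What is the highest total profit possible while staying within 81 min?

711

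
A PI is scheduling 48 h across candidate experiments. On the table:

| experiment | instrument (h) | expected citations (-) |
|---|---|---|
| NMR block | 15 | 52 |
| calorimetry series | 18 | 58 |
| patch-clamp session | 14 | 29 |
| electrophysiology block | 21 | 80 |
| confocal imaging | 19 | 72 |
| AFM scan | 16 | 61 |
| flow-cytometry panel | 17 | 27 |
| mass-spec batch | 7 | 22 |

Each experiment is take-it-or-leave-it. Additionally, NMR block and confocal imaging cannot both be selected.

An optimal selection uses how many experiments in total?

3

The maximum expected citations within 48 h is 174.
One optimal bundle: electrophysiology block + confocal imaging + mass-spec batch (47 h).
Any selection reaching 174 contains exactly 3 experiments.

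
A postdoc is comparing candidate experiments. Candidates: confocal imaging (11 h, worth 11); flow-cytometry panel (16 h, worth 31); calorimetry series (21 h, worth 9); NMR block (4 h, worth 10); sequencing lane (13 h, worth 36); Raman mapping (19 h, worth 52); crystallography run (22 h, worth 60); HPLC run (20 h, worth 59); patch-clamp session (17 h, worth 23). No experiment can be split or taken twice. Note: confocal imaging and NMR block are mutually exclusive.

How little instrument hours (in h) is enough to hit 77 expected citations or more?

Need the lightest bundle worth ≥ 77.
sequencing lane + Raman mapping: 88 expected citations at 32 h.
Any bundle with less than 32 h falls short of 77.

32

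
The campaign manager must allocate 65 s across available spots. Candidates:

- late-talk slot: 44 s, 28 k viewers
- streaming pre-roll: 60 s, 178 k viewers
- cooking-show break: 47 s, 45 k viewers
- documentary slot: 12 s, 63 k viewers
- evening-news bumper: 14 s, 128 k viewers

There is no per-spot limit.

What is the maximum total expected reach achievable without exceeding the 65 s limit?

512

Best packing: 4×evening-news bumper — 56 s, 512 total.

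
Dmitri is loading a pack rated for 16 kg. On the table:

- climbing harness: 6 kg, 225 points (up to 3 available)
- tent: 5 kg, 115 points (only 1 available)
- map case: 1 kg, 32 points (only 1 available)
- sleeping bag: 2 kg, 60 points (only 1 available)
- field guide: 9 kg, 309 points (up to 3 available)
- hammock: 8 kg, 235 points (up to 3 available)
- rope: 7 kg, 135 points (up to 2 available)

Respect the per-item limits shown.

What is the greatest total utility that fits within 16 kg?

566

Density check — climbing harness 37.50, field guide 34.33, map case 32.00 are the best per kg.
The ratio heuristic lands on 2×climbing harness + map case + sleeping bag (542) but leaves 1 kg idle.
The 8 kg tied up in climbing harness and sleeping bag is better spent on field guide — total rises to 566 (16 kg).
Every other selection either busts 16 kg or exceeds an availability limit or fails to beat 566.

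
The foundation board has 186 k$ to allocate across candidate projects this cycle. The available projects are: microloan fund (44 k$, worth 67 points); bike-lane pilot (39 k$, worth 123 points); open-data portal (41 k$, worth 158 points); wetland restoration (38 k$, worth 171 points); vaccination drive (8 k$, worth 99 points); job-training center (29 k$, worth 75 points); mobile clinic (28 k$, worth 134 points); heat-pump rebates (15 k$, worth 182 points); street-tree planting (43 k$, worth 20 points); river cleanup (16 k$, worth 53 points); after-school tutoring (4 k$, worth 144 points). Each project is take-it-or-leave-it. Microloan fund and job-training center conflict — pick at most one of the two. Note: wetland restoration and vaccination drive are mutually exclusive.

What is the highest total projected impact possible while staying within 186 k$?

968

Ranking by ratio (projected impact/k$): after-school tutoring 36.00, vaccination drive 12.38, heat-pump rebates 12.13.
Taking bike-lane pilot + open-data portal + vaccination drive + job-training center + mobile clinic + heat-pump rebates + river cleanup + after-school tutoring: 180 k$ used, 968 in projected impact.
The closest alternative, bike-lane pilot + open-data portal + wetland restoration + mobile clinic + heat-pump rebates + river cleanup + after-school tutoring, reaches only 965.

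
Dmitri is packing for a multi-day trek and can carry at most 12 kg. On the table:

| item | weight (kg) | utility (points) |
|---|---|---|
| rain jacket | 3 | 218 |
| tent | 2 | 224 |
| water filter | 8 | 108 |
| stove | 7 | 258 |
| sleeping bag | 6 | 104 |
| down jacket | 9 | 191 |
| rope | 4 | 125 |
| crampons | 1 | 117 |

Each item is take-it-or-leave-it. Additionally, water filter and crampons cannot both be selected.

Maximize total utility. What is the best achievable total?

700

Ranking by ratio (utility/kg): crampons 117.00, tent 112.00, rain jacket 72.67, stove 36.86.
Greedy by ratio would take rain jacket + tent + rope + crampons: 10 kg used, total 684.
The 5 kg tied up in rope and crampons is better spent on stove — total rises to 700 (12 kg).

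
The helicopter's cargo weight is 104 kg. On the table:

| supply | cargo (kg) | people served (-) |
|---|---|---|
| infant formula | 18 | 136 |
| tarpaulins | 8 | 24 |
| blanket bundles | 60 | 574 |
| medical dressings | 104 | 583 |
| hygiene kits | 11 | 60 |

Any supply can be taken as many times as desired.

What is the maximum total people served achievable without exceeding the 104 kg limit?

870

The ratio ordering already packs tightly: 2×infant formula + tarpaulins + blanket bundles, 104 kg, 870.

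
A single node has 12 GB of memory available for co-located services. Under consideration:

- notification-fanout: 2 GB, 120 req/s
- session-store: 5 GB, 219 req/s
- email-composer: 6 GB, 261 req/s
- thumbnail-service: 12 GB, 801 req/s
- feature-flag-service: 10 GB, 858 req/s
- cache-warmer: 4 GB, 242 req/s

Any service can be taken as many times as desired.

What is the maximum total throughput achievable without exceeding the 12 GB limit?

Notification-fanout + feature-flag-service uses 12 of the 12 GB and totals 978.

978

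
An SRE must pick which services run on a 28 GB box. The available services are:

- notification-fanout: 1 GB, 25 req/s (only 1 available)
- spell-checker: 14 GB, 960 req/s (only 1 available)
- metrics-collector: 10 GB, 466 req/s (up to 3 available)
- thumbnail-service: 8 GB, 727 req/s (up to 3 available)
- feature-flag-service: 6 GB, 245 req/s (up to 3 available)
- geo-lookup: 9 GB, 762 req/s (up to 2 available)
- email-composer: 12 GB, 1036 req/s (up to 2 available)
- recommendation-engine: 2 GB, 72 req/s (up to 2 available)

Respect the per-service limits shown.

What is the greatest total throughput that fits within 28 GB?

Greedy by ratio would take 3×thumbnail-service + 2×recommendation-engine: 28 GB used, total 2325.
Replace thumbnail-service and 2×recommendation-engine with email-composer: the trade gains 165 net, giving 2490 at 28 GB.
Nothing else within 28 GB beats 2490.

2490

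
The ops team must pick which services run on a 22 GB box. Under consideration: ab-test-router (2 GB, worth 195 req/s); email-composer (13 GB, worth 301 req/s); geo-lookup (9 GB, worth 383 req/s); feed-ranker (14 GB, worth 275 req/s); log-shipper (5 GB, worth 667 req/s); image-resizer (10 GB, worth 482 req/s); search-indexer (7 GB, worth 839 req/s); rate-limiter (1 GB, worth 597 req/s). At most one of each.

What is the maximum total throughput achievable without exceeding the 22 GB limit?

2486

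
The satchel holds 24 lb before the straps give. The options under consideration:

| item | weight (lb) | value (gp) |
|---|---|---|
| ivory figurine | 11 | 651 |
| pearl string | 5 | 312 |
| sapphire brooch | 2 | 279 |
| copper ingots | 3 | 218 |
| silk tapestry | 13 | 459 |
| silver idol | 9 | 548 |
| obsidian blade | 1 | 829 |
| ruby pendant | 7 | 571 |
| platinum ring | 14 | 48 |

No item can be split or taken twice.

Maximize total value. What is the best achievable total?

Taking the top-ratio items first gives pearl string + sapphire brooch + copper ingots + obsidian blade + ruby pendant for 2209 (18 lb).
The 5 lb tied up in pearl string is better spent on ivory figurine — total rises to 2548 (24 lb).

2548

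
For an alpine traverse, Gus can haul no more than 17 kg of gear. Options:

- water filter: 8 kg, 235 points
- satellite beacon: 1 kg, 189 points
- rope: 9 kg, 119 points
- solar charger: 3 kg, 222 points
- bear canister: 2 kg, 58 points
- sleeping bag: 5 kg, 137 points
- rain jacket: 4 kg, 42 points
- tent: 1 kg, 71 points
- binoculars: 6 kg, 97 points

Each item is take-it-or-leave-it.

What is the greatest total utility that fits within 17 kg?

Filling by ratio: water filter + satellite beacon + solar charger + bear canister + tent for 775, with 2 kg left unused.
The 3 kg tied up in bear canister and tent is better spent on sleeping bag — total rises to 783 (17 kg).
Nothing else within 17 kg beats 783.

783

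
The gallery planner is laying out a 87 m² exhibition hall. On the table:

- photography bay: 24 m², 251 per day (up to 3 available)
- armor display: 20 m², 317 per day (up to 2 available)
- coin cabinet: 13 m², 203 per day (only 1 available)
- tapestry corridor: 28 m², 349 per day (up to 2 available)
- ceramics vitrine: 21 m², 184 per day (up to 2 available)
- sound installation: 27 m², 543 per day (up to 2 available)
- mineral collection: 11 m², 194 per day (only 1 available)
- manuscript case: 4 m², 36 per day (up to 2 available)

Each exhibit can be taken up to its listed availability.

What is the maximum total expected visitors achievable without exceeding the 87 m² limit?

1606

Greedy by ratio would take armor display + 2×sound installation + mineral collection: 85 m² used, total 1597.
Dropping mineral collection frees 11 m²; slotting in coin cabinet (13 m²) lifts the total to 1606 at 87 m².
No other feasible combination exceeds 1606.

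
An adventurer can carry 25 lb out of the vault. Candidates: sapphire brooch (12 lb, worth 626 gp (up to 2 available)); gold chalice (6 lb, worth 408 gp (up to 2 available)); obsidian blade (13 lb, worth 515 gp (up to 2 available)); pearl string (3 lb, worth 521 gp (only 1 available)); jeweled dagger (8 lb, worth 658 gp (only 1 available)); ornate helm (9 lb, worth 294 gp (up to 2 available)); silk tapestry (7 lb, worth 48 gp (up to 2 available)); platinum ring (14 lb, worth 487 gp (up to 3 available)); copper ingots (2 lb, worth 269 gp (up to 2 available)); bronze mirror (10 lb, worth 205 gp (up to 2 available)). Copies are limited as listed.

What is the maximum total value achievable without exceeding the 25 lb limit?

2264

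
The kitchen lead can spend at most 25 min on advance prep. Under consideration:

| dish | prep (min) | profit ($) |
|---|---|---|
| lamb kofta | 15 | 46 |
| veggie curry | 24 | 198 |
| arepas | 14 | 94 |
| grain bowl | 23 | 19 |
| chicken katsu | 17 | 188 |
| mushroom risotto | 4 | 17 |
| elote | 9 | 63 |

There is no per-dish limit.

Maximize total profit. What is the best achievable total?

222

Ranking by ratio (profit/min): chicken katsu 11.06, veggie curry 8.25, elote 7.00, arepas 6.71.
Chicken katsu + 2×mushroom risotto uses 25 of the 25 min and totals 222.
Every other selection either busts 25 min or fails to beat 222.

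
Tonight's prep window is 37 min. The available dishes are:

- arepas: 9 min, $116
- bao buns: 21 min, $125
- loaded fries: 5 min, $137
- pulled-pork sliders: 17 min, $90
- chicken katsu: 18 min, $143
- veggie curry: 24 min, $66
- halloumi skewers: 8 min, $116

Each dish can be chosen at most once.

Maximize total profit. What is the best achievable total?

By profit per min: loaded fries 27.40, halloumi skewers 14.50, arepas 12.89 lead.
A density-first pass picks arepas + loaded fries + halloumi skewers — 369 at 22 min.
Dropping halloumi skewers frees 8 min; slotting in chicken katsu (18 min) lifts the total to 396 at 32 min.
An exhaustive check of the 128 subsets confirms 396.

396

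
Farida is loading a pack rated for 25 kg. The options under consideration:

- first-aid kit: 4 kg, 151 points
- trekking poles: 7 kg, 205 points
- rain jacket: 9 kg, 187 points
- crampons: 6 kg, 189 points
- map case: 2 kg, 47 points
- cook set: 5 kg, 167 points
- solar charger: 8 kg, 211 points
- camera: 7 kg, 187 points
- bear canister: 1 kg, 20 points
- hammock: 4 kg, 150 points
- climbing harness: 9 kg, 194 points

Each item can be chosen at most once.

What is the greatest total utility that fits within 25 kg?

The ratio heuristic lands on first-aid kit + crampons + map case + cook set + bear canister + hammock (724) but leaves 3 kg idle.
Replace hammock with trekking poles: the trade gains 55 net, giving 779 at 25 kg.

779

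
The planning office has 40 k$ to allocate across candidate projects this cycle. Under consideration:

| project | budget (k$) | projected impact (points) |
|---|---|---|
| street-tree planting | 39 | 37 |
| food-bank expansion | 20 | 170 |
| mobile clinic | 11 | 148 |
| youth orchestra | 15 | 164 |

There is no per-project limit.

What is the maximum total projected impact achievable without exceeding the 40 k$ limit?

The ratio heuristic lands on 3×mobile clinic (444) but leaves 7 k$ idle.
The 11 k$ tied up in mobile clinic is better spent on youth orchestra — total rises to 460 (37 k$).
Nothing else within 40 k$ beats 460.

460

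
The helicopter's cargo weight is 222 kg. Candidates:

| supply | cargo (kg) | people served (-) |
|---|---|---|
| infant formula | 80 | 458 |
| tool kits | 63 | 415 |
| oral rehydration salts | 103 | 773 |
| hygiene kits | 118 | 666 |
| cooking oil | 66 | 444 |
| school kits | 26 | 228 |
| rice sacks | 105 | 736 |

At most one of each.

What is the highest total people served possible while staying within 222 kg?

1509

Filling by ratio: oral rehydration salts + cooking oil + school kits for 1445, with 27 kg left unused.
Dropping cooking oil and school kits frees 92 kg; slotting in rice sacks (105 kg) lifts the total to 1509 at 208 kg.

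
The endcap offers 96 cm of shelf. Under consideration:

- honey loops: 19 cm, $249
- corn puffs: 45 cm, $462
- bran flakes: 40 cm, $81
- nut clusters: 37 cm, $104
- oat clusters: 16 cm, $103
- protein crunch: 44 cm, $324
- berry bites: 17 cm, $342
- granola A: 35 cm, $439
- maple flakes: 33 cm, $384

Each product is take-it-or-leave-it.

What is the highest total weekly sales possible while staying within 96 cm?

1188

The ratio heuristic lands on honey loops + oat clusters + berry bites + granola A (1133) but leaves 9 cm idle.
Reworking the packing: corn puffs + berry bites + maple flakes uses 95 cm and improves the total to 1188.
Runner-up berry bites + granola A + maple flakes tops out at 1165.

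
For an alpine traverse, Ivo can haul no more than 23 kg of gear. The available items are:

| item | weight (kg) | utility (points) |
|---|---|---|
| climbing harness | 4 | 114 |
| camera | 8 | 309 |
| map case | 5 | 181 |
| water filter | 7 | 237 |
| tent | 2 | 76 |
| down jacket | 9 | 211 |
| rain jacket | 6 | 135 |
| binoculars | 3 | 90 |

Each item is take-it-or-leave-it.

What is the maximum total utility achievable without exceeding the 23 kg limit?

817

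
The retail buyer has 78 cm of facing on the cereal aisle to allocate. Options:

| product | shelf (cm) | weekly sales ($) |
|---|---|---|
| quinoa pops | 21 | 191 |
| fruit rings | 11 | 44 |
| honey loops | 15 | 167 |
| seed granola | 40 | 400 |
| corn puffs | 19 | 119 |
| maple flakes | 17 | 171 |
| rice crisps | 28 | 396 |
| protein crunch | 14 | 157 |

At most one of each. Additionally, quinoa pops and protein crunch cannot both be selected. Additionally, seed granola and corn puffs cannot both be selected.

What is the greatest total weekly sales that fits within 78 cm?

891

The ratio ordering already packs tightly: honey loops + maple flakes + rice crisps + protein crunch, 74 cm, 891.
That's the maximum — no feasible swap from here does better than 891.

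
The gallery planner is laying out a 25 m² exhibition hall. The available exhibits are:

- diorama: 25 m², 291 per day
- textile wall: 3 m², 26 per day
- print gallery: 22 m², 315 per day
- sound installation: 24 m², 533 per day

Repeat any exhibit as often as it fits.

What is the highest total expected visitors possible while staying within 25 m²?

533

Best packing: sound installation — 24 m², 533 total.
The spare 1 m² is too small for any remaining exhibit, and no exchange beats 533.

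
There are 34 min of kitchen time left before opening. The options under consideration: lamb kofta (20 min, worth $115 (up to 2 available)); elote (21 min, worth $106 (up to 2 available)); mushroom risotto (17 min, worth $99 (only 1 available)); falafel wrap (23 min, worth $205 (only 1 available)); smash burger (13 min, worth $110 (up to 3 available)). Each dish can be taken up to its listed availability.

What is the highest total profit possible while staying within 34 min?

By profit per min: falafel wrap 8.91, smash burger 8.46, mushroom risotto 5.82 lead.
The ratio heuristic lands on falafel wrap (205) but leaves 11 min idle.
Dropping falafel wrap frees 23 min; slotting in lamb kofta + smash burger (33 min) lifts the total to 225 at 33 min.
No other feasible combination exceeds 225.

225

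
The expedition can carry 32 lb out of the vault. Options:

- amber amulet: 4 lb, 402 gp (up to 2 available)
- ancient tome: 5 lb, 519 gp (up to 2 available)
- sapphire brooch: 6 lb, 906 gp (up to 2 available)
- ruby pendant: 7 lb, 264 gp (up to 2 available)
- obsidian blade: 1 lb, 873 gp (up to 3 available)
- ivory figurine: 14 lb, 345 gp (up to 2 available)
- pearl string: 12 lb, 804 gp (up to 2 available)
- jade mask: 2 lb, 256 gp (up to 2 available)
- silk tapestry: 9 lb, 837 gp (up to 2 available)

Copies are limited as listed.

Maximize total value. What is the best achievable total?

Ranking by ratio (value/lb): obsidian blade 873.00, sapphire brooch 151.00, jade mask 128.00, ancient tome 103.80.
Filling by ratio: 2×ancient tome + 2×sapphire brooch + 3×obsidian blade + 2×jade mask for 5981, with 3 lb left unused.
Dropping ancient tome frees 5 lb; slotting in 2×amber amulet (8 lb) lifts the total to 6266 at 32 lb.
That's the maximum — no swap from here does better than 6266.

6266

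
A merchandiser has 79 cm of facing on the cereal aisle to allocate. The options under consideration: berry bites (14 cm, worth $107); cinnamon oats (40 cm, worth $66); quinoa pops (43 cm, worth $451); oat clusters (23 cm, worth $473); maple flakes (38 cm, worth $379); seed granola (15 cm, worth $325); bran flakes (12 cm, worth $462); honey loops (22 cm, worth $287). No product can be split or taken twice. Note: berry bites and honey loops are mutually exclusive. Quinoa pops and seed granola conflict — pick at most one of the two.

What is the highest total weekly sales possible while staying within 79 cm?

1547

Best packing: oat clusters + seed granola + bran flakes + honey loops — 72 cm, 1547 total.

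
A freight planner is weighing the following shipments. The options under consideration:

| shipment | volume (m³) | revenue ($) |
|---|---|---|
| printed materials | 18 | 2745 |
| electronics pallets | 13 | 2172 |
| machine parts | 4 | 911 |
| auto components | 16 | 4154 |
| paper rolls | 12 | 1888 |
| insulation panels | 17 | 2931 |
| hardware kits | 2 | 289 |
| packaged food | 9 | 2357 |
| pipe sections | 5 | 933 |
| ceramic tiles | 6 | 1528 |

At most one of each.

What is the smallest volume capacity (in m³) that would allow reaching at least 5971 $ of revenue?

24

Need the lightest bundle worth ≥ 5971.
auto components + hardware kits + ceramic tiles: 5971 revenue at 24 m³.
Any bundle with less than 24 m³ falls short of 5971.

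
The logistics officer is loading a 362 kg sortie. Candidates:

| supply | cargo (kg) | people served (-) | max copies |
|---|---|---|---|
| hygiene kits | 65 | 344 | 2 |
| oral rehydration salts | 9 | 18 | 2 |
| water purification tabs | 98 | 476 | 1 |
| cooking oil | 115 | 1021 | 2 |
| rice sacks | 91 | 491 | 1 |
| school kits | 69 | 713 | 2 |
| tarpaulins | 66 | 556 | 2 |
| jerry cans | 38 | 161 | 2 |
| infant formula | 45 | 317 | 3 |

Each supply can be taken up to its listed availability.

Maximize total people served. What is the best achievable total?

Taking the top-ratio supplies first gives cooking oil + 2×school kits + tarpaulins + jerry cans for 3164 (357 kg).
Replace cooking oil and jerry cans with tarpaulins + 2×infant formula: the trade gains 8 net, giving 3172 at 360 kg.

3172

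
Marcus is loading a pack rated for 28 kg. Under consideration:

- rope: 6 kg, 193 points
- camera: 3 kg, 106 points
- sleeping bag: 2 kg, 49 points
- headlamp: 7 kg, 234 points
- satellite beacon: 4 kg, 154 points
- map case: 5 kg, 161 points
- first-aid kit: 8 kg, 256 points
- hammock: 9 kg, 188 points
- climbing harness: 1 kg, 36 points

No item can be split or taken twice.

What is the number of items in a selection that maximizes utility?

The maximum utility within 28 kg is 947.
camera + headlamp + satellite beacon + map case + first-aid kit + climbing harness hits 947 at 28 kg.
Every optimal selection uses 6 items.

6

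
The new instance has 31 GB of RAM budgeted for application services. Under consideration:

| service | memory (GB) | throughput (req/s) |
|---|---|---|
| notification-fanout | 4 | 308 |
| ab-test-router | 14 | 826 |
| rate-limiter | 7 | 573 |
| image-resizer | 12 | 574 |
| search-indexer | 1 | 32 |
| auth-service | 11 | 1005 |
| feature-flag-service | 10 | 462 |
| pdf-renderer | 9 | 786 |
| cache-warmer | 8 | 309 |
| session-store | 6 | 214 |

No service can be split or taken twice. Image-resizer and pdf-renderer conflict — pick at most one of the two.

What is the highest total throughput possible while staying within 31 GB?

Best packing: notification-fanout + rate-limiter + auth-service + pdf-renderer — 31 GB, 2672 total.
That's the maximum — no feasible swap from here does better than 2672.

2672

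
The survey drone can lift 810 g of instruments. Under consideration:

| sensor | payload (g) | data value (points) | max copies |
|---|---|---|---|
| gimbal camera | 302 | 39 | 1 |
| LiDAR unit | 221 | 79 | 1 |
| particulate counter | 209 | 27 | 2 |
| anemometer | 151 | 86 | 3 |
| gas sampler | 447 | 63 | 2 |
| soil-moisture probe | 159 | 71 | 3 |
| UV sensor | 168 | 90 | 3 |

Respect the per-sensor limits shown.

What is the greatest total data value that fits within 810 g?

Ranking by ratio (data value/g): anemometer 0.57, UV sensor 0.54, soil-moisture probe 0.45.
The ratio heuristic lands on 3×anemometer + 2×UV sensor (438) but leaves 21 g idle.
Dropping anemometer frees 151 g; slotting in UV sensor (168 g) lifts the total to 442 at 806 g.
The spare 4 g is too small for any remaining sensor, and no exchange beats 442.

442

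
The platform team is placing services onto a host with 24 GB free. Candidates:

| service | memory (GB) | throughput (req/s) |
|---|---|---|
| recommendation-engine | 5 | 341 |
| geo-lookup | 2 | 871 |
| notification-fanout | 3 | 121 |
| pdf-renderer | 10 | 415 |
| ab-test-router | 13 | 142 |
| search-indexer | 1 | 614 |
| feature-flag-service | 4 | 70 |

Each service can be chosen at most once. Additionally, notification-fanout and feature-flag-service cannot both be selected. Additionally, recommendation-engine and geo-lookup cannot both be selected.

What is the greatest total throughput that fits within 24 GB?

2021

Taking geo-lookup + notification-fanout + pdf-renderer + search-indexer: 16 GB used, 2021 in throughput.
That's the maximum — no feasible swap from here does better than 2021.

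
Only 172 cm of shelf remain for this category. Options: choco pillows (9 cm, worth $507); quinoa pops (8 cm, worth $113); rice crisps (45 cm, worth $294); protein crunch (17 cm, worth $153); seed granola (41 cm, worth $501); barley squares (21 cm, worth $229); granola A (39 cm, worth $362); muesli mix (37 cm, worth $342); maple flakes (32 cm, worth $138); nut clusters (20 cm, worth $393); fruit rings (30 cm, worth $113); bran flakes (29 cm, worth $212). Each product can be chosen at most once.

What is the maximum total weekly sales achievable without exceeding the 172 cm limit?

Taking the top-ratio products first gives choco pillows + quinoa pops + protein crunch + seed granola + barley squares + granola A + nut clusters for 2258 (155 cm).
Dropping barley squares frees 21 cm; slotting in muesli mix (37 cm) lifts the total to 2371 at 171 cm.
Next best is choco pillows + seed granola + barley squares + granola A + muesli mix + nut clusters at 2334 (167 cm) — short by 37.

2371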